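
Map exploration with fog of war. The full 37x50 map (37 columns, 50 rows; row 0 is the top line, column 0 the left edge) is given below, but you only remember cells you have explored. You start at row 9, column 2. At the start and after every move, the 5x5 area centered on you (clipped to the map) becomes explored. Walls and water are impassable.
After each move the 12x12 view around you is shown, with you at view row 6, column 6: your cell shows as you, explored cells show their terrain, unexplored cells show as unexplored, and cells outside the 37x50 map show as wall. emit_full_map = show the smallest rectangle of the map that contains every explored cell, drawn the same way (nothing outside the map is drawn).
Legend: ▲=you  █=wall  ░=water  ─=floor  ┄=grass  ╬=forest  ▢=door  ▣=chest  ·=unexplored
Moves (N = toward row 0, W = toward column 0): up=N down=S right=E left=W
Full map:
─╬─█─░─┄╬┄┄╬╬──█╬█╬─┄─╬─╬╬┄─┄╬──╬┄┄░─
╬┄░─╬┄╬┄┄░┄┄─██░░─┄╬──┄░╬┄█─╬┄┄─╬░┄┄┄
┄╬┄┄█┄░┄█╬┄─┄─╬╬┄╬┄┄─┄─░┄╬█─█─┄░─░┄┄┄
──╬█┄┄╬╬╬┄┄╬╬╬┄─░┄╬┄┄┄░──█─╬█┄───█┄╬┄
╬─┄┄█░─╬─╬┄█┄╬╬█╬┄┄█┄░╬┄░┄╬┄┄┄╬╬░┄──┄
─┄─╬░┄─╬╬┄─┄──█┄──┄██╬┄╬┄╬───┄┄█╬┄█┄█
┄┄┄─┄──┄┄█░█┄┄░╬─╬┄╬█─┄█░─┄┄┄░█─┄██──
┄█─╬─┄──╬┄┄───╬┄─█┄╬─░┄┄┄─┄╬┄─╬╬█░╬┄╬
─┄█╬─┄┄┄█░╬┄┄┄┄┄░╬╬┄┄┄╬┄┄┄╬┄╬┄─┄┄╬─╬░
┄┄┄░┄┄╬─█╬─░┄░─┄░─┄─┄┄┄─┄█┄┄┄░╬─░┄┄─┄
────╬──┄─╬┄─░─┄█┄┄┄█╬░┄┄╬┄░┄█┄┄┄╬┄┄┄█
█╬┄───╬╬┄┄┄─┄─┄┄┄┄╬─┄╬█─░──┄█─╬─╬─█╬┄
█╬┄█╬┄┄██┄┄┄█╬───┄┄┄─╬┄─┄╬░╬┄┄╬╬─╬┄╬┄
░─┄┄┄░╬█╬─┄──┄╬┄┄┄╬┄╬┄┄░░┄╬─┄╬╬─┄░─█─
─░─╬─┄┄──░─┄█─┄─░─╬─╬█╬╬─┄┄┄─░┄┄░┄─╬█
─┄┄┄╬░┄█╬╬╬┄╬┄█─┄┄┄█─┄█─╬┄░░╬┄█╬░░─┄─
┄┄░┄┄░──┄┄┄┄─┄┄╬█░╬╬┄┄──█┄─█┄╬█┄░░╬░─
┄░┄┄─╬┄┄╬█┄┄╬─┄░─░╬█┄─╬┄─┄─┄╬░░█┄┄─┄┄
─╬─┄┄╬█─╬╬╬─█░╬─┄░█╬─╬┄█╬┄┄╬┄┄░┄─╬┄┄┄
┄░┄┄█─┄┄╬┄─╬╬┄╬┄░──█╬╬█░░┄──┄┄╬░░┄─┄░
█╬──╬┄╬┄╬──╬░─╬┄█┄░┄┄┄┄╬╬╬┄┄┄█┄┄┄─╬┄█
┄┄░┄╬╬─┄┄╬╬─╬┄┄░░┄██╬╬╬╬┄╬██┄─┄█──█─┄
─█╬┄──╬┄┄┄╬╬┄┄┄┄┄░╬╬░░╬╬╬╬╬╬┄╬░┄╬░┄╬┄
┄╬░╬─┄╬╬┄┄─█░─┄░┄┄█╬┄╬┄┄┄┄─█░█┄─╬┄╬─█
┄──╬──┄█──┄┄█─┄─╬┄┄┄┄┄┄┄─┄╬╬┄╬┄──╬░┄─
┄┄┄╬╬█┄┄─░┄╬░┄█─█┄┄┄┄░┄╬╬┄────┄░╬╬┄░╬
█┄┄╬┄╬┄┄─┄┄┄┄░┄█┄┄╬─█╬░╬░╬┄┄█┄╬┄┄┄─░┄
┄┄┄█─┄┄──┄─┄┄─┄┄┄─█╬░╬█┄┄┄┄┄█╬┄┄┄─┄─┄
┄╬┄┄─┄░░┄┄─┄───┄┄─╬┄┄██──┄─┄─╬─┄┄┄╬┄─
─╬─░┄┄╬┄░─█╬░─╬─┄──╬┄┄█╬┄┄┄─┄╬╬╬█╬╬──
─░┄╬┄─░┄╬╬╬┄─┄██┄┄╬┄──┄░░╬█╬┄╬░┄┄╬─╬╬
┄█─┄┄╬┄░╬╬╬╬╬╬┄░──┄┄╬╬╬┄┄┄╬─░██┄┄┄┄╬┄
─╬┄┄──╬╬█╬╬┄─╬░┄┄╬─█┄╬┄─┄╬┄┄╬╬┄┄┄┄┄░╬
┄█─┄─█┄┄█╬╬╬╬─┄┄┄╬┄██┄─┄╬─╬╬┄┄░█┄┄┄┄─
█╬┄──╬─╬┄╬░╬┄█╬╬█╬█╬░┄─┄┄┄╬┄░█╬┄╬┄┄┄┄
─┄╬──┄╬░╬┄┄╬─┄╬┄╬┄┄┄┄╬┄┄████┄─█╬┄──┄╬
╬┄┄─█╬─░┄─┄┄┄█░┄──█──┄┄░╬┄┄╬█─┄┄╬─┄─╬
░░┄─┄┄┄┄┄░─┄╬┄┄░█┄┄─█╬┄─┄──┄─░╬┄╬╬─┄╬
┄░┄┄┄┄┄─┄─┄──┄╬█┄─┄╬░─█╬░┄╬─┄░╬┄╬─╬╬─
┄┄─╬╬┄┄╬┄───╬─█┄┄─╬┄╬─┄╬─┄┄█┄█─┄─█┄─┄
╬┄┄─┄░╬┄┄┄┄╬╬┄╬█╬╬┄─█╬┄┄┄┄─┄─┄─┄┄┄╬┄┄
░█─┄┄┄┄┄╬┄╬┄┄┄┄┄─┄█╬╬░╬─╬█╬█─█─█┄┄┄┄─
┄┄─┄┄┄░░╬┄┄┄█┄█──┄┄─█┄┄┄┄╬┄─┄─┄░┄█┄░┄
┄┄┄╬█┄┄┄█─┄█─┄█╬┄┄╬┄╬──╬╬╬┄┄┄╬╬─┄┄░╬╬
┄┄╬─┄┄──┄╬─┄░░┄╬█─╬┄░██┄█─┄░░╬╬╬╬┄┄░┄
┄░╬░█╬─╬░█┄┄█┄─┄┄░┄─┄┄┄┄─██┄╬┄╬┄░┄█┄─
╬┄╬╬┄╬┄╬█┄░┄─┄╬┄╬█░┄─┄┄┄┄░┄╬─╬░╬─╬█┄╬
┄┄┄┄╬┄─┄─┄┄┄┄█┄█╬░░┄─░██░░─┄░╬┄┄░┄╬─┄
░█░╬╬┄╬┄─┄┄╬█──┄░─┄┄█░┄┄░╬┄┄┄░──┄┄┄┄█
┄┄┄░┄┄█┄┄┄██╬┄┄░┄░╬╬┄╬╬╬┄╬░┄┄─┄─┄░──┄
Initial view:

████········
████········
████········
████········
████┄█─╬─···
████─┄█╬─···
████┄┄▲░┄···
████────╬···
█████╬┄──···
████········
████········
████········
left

█████·······
█████·······
█████·······
█████·······
█████┄█─╬─··
█████─┄█╬─··
█████┄▲┄░┄··
█████────╬··
██████╬┄──··
█████·······
█████·······
█████·······

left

██████······
██████······
██████······
██████······
██████┄█─╬─·
██████─┄█╬─·
██████▲┄┄░┄·
██████────╬·
███████╬┄──·
██████······
██████······
██████······

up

██████······
██████······
██████······
██████······
██████┄┄┄···
██████┄█─╬─·
██████▲┄█╬─·
██████┄┄┄░┄·
██████────╬·
███████╬┄──·
██████······
██████······

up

██████······
██████······
██████······
██████······
██████─┄─···
██████┄┄┄···
██████▲█─╬─·
██████─┄█╬─·
██████┄┄┄░┄·
██████────╬·
███████╬┄──·
██████······

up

██████······
██████······
██████······
██████······
██████╬─┄···
██████─┄─···
██████▲┄┄···
██████┄█─╬─·
██████─┄█╬─·
██████┄┄┄░┄·
██████────╬·
███████╬┄──·

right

█████·······
█████·······
█████·······
█████·······
█████╬─┄┄···
█████─┄─╬···
█████┄▲┄─···
█████┄█─╬─··
█████─┄█╬─··
█████┄┄┄░┄··
█████────╬··
██████╬┄──··

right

████········
████········
████········
████········
████╬─┄┄█···
████─┄─╬░···
████┄┄▲─┄···
████┄█─╬─···
████─┄█╬─···
████┄┄┄░┄···
████────╬···
█████╬┄──···

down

████········
████········
████········
████╬─┄┄█···
████─┄─╬░···
████┄┄┄─┄···
████┄█▲╬─···
████─┄█╬─···
████┄┄┄░┄···
████────╬···
█████╬┄──···
████········

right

███·········
███·········
███·········
███╬─┄┄█····
███─┄─╬░┄···
███┄┄┄─┄─···
███┄█─▲─┄···
███─┄█╬─┄···
███┄┄┄░┄┄···
███────╬····
████╬┄──····
███·········

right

██··········
██··········
██··········
██╬─┄┄█·····
██─┄─╬░┄─···
██┄┄┄─┄──···
██┄█─╬▲┄─···
██─┄█╬─┄┄···
██┄┄┄░┄┄╬···
██────╬·····
███╬┄──·····
██··········

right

█···········
█···········
█···········
█╬─┄┄█······
█─┄─╬░┄─╬···
█┄┄┄─┄──┄···
█┄█─╬─▲──···
█─┄█╬─┄┄┄···
█┄┄┄░┄┄╬─···
█────╬······
██╬┄──······
█···········

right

············
············
············
╬─┄┄█·······
─┄─╬░┄─╬╬···
┄┄┄─┄──┄┄···
┄█─╬─┄▲─╬···
─┄█╬─┄┄┄█···
┄┄┄░┄┄╬─█···
────╬·······
█╬┄──·······
············

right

············
············
············
─┄┄█········
┄─╬░┄─╬╬┄···
┄┄─┄──┄┄█···
█─╬─┄─▲╬┄···
┄█╬─┄┄┄█░···
┄┄░┄┄╬─█╬···
───╬········
╬┄──········
············

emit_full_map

╬─┄┄█·····
─┄─╬░┄─╬╬┄
┄┄┄─┄──┄┄█
┄█─╬─┄─▲╬┄
─┄█╬─┄┄┄█░
┄┄┄░┄┄╬─█╬
────╬·····
█╬┄──·····

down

············
············
─┄┄█········
┄─╬░┄─╬╬┄···
┄┄─┄──┄┄█···
█─╬─┄──╬┄···
┄█╬─┄┄▲█░···
┄┄░┄┄╬─█╬···
───╬──┄─╬···
╬┄──········
············
············

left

············
············
╬─┄┄█·······
─┄─╬░┄─╬╬┄··
┄┄┄─┄──┄┄█··
┄█─╬─┄──╬┄··
─┄█╬─┄▲┄█░··
┄┄┄░┄┄╬─█╬··
────╬──┄─╬··
█╬┄──·······
············
············

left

█···········
█···········
█╬─┄┄█······
█─┄─╬░┄─╬╬┄·
█┄┄┄─┄──┄┄█·
█┄█─╬─┄──╬┄·
█─┄█╬─▲┄┄█░·
█┄┄┄░┄┄╬─█╬·
█────╬──┄─╬·
██╬┄──······
█···········
█···········

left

██··········
██··········
██╬─┄┄█·····
██─┄─╬░┄─╬╬┄
██┄┄┄─┄──┄┄█
██┄█─╬─┄──╬┄
██─┄█╬▲┄┄┄█░
██┄┄┄░┄┄╬─█╬
██────╬──┄─╬
███╬┄──·····
██··········
██··········

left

███·········
███·········
███╬─┄┄█····
███─┄─╬░┄─╬╬
███┄┄┄─┄──┄┄
███┄█─╬─┄──╬
███─┄█▲─┄┄┄█
███┄┄┄░┄┄╬─█
███────╬──┄─
████╬┄──····
███·········
███·········

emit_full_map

╬─┄┄█·····
─┄─╬░┄─╬╬┄
┄┄┄─┄──┄┄█
┄█─╬─┄──╬┄
─┄█▲─┄┄┄█░
┄┄┄░┄┄╬─█╬
────╬──┄─╬
█╬┄──·····

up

███·········
███·········
███·········
███╬─┄┄█····
███─┄─╬░┄─╬╬
███┄┄┄─┄──┄┄
███┄█─▲─┄──╬
███─┄█╬─┄┄┄█
███┄┄┄░┄┄╬─█
███────╬──┄─
████╬┄──····
███·········

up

███·········
███·········
███·········
███·········
███╬─┄┄█░···
███─┄─╬░┄─╬╬
███┄┄┄▲┄──┄┄
███┄█─╬─┄──╬
███─┄█╬─┄┄┄█
███┄┄┄░┄┄╬─█
███────╬──┄─
████╬┄──····

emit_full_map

╬─┄┄█░····
─┄─╬░┄─╬╬┄
┄┄┄▲┄──┄┄█
┄█─╬─┄──╬┄
─┄█╬─┄┄┄█░
┄┄┄░┄┄╬─█╬
────╬──┄─╬
█╬┄──·····


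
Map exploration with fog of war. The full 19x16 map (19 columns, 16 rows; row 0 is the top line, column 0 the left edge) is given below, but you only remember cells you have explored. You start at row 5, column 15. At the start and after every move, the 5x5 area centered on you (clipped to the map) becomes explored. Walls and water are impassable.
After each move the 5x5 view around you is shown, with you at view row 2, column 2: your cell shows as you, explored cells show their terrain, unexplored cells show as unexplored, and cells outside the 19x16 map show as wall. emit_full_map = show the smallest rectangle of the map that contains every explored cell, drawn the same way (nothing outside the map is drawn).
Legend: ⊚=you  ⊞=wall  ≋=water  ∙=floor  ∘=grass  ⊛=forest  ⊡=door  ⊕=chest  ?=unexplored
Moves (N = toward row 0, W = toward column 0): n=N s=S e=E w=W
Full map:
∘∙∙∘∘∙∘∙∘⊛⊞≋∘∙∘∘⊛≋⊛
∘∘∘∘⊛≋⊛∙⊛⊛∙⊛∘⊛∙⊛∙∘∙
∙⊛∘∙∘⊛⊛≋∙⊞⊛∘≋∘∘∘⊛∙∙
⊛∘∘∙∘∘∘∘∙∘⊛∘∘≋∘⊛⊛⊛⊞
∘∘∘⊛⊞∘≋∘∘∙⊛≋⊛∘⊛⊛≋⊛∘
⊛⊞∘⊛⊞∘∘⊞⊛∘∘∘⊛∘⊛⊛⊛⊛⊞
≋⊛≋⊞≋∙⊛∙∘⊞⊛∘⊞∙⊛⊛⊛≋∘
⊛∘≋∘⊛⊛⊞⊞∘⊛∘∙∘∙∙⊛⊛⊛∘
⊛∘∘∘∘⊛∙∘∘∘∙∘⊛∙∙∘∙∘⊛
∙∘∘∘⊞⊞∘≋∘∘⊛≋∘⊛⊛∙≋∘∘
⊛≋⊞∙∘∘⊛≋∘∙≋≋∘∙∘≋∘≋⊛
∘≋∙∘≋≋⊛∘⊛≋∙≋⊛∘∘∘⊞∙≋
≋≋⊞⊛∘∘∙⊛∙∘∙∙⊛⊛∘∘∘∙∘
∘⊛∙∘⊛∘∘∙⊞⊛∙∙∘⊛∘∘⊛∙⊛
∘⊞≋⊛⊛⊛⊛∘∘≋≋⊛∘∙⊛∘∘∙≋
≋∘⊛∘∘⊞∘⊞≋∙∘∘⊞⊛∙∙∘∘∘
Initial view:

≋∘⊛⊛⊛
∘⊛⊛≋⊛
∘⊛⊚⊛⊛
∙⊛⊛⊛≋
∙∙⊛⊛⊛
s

∘⊛⊛≋⊛
∘⊛⊛⊛⊛
∙⊛⊚⊛≋
∙∙⊛⊛⊛
∙∙∘∙∘

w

⊛∘⊛⊛≋
⊛∘⊛⊛⊛
⊞∙⊚⊛⊛
∘∙∙⊛⊛
⊛∙∙∘∙

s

⊛∘⊛⊛⊛
⊞∙⊛⊛⊛
∘∙⊚⊛⊛
⊛∙∙∘∙
∘⊛⊛∙≋

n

⊛∘⊛⊛≋
⊛∘⊛⊛⊛
⊞∙⊚⊛⊛
∘∙∙⊛⊛
⊛∙∙∘∙

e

∘⊛⊛≋⊛
∘⊛⊛⊛⊛
∙⊛⊚⊛≋
∙∙⊛⊛⊛
∙∙∘∙∘

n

≋∘⊛⊛⊛
∘⊛⊛≋⊛
∘⊛⊚⊛⊛
∙⊛⊛⊛≋
∙∙⊛⊛⊛

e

∘⊛⊛⊛⊞
⊛⊛≋⊛∘
⊛⊛⊚⊛⊞
⊛⊛⊛≋∘
∙⊛⊛⊛∘

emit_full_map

?≋∘⊛⊛⊛⊞
⊛∘⊛⊛≋⊛∘
⊛∘⊛⊛⊚⊛⊞
⊞∙⊛⊛⊛≋∘
∘∙∙⊛⊛⊛∘
⊛∙∙∘∙∘?
∘⊛⊛∙≋??

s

⊛⊛≋⊛∘
⊛⊛⊛⊛⊞
⊛⊛⊚≋∘
∙⊛⊛⊛∘
∙∘∙∘⊛


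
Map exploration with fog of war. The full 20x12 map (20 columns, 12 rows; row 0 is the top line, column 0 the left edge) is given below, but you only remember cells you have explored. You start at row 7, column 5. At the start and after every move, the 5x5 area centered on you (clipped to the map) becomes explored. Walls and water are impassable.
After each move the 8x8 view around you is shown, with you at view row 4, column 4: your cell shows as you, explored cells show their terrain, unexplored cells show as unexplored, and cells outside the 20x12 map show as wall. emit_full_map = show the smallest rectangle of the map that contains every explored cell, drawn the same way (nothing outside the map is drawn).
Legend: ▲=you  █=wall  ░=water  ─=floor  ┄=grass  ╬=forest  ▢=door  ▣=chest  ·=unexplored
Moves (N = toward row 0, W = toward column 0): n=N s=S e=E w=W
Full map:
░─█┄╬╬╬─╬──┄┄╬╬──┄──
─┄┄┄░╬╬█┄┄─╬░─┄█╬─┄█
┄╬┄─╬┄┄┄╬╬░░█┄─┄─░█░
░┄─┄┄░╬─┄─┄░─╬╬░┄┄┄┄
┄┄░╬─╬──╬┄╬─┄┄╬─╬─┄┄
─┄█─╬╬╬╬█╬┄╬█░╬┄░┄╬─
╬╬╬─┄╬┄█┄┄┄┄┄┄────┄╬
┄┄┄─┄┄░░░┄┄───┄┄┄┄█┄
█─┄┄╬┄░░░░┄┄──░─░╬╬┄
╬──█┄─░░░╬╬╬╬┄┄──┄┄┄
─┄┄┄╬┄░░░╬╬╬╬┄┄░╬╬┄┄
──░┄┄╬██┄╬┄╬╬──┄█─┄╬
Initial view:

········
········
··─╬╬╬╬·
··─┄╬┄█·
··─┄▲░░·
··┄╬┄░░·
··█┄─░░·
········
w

········
········
··█─╬╬╬╬
··╬─┄╬┄█
··┄─▲┄░░
··┄┄╬┄░░
··─█┄─░░
········

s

········
··█─╬╬╬╬
··╬─┄╬┄█
··┄─┄┄░░
··┄┄▲┄░░
··─█┄─░░
··┄┄╬┄░·
········

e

········
·█─╬╬╬╬·
·╬─┄╬┄█·
·┄─┄┄░░·
·┄┄╬▲░░·
·─█┄─░░·
·┄┄╬┄░░·
········

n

········
········
·█─╬╬╬╬·
·╬─┄╬┄█·
·┄─┄▲░░·
·┄┄╬┄░░·
·─█┄─░░·
·┄┄╬┄░░·

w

········
········
··█─╬╬╬╬
··╬─┄╬┄█
··┄─▲┄░░
··┄┄╬┄░░
··─█┄─░░
··┄┄╬┄░░

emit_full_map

█─╬╬╬╬
╬─┄╬┄█
┄─▲┄░░
┄┄╬┄░░
─█┄─░░
┄┄╬┄░░

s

········
··█─╬╬╬╬
··╬─┄╬┄█
··┄─┄┄░░
··┄┄▲┄░░
··─█┄─░░
··┄┄╬┄░░
········

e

········
·█─╬╬╬╬·
·╬─┄╬┄█·
·┄─┄┄░░·
·┄┄╬▲░░·
·─█┄─░░·
·┄┄╬┄░░·
········

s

·█─╬╬╬╬·
·╬─┄╬┄█·
·┄─┄┄░░·
·┄┄╬┄░░·
·─█┄▲░░·
·┄┄╬┄░░·
··┄┄╬██·
████████

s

·╬─┄╬┄█·
·┄─┄┄░░·
·┄┄╬┄░░·
·─█┄─░░·
·┄┄╬▲░░·
··┄┄╬██·
████████
████████

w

··╬─┄╬┄█
··┄─┄┄░░
··┄┄╬┄░░
··─█┄─░░
··┄┄▲┄░░
··░┄┄╬██
████████
████████

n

··█─╬╬╬╬
··╬─┄╬┄█
··┄─┄┄░░
··┄┄╬┄░░
··─█▲─░░
··┄┄╬┄░░
··░┄┄╬██
████████

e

·█─╬╬╬╬·
·╬─┄╬┄█·
·┄─┄┄░░·
·┄┄╬┄░░·
·─█┄▲░░·
·┄┄╬┄░░·
·░┄┄╬██·
████████

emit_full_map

█─╬╬╬╬
╬─┄╬┄█
┄─┄┄░░
┄┄╬┄░░
─█┄▲░░
┄┄╬┄░░
░┄┄╬██

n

········
·█─╬╬╬╬·
·╬─┄╬┄█·
·┄─┄┄░░·
·┄┄╬▲░░·
·─█┄─░░·
·┄┄╬┄░░·
·░┄┄╬██·

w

········
··█─╬╬╬╬
··╬─┄╬┄█
··┄─┄┄░░
··┄┄▲┄░░
··─█┄─░░
··┄┄╬┄░░
··░┄┄╬██

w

█·······
█··█─╬╬╬
█·╬╬─┄╬┄
█·┄┄─┄┄░
█·─┄▲╬┄░
█·──█┄─░
█·┄┄┄╬┄░
█··░┄┄╬█

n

█·······
█·······
█·┄█─╬╬╬
█·╬╬─┄╬┄
█·┄┄▲┄┄░
█·─┄┄╬┄░
█·──█┄─░
█·┄┄┄╬┄░

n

█·······
█·······
█·┄░╬─╬·
█·┄█─╬╬╬
█·╬╬▲┄╬┄
█·┄┄─┄┄░
█·─┄┄╬┄░
█·──█┄─░

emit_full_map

┄░╬─╬··
┄█─╬╬╬╬
╬╬▲┄╬┄█
┄┄─┄┄░░
─┄┄╬┄░░
──█┄─░░
┄┄┄╬┄░░
·░┄┄╬██


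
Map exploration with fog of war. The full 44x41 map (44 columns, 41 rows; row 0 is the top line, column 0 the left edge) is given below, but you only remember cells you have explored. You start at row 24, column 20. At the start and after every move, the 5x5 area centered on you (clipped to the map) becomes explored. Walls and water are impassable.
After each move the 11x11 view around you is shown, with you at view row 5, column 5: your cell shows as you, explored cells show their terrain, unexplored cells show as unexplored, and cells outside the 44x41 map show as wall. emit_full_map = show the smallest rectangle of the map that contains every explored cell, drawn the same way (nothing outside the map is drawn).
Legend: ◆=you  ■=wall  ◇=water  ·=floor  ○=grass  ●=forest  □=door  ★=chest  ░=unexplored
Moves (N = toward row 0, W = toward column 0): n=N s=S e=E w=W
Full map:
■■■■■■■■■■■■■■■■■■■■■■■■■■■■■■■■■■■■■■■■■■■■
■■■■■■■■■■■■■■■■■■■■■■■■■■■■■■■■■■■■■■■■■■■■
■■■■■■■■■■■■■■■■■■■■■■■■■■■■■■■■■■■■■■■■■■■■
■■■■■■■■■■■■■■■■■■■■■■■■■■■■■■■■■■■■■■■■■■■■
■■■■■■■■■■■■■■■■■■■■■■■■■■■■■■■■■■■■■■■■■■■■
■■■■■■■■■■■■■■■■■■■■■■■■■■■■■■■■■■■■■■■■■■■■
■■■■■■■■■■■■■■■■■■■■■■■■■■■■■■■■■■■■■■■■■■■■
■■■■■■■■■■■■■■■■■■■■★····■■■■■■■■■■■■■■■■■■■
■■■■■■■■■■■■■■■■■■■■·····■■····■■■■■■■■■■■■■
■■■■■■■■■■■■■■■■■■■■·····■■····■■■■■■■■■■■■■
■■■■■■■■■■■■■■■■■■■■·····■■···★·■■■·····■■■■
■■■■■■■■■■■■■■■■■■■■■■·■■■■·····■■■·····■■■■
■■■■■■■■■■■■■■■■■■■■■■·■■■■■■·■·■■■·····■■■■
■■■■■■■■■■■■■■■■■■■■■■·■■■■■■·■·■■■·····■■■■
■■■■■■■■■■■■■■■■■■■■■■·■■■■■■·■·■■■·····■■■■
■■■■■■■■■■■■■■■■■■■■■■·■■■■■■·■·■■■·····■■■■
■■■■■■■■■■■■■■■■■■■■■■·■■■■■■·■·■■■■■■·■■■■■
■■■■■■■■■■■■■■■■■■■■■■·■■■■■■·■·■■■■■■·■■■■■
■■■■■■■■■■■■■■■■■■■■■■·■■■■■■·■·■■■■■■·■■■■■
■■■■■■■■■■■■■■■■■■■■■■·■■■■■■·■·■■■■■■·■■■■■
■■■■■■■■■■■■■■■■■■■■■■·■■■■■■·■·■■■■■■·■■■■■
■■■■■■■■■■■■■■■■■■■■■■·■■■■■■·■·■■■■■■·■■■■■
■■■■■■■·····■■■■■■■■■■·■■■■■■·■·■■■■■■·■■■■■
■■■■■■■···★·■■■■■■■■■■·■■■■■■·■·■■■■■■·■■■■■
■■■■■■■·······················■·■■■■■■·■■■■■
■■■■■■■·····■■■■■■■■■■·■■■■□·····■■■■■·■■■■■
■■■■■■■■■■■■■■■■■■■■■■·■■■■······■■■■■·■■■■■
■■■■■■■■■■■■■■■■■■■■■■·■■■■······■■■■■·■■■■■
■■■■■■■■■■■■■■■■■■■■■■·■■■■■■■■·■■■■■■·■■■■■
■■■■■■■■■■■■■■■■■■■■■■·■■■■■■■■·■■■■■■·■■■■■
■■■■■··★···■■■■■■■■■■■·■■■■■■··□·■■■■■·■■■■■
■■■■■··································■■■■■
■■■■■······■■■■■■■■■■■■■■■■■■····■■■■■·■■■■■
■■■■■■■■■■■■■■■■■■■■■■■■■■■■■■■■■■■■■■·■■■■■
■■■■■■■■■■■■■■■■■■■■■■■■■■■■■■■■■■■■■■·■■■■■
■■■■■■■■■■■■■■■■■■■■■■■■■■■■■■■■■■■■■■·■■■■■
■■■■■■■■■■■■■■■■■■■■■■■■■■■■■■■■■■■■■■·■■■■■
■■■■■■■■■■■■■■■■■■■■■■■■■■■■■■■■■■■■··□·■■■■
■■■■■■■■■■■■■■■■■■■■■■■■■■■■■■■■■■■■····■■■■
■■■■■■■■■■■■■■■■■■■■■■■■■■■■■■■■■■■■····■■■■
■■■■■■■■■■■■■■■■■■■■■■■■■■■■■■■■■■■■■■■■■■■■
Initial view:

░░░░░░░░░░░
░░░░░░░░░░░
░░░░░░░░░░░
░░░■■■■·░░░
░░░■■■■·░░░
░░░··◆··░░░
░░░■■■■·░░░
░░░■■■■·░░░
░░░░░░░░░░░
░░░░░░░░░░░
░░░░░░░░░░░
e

░░░░░░░░░░░
░░░░░░░░░░░
░░░░░░░░░░░
░░■■■■·■░░░
░░■■■■·■░░░
░░···◆··░░░
░░■■■■·■░░░
░░■■■■·■░░░
░░░░░░░░░░░
░░░░░░░░░░░
░░░░░░░░░░░

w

░░░░░░░░░░░
░░░░░░░░░░░
░░░░░░░░░░░
░░░■■■■·■░░
░░░■■■■·■░░
░░░··◆···░░
░░░■■■■·■░░
░░░■■■■·■░░
░░░░░░░░░░░
░░░░░░░░░░░
░░░░░░░░░░░

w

░░░░░░░░░░░
░░░░░░░░░░░
░░░░░░░░░░░
░░░■■■■■·■░
░░░■■■■■·■░
░░░··◆····░
░░░■■■■■·■░
░░░■■■■■·■░
░░░░░░░░░░░
░░░░░░░░░░░
░░░░░░░░░░░

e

░░░░░░░░░░░
░░░░░░░░░░░
░░░░░░░░░░░
░░■■■■■·■░░
░░■■■■■·■░░
░░···◆···░░
░░■■■■■·■░░
░░■■■■■·■░░
░░░░░░░░░░░
░░░░░░░░░░░
░░░░░░░░░░░

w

░░░░░░░░░░░
░░░░░░░░░░░
░░░░░░░░░░░
░░░■■■■■·■░
░░░■■■■■·■░
░░░··◆····░
░░░■■■■■·■░
░░░■■■■■·■░
░░░░░░░░░░░
░░░░░░░░░░░
░░░░░░░░░░░

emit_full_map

■■■■■·■
■■■■■·■
··◆····
■■■■■·■
■■■■■·■

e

░░░░░░░░░░░
░░░░░░░░░░░
░░░░░░░░░░░
░░■■■■■·■░░
░░■■■■■·■░░
░░···◆···░░
░░■■■■■·■░░
░░■■■■■·■░░
░░░░░░░░░░░
░░░░░░░░░░░
░░░░░░░░░░░


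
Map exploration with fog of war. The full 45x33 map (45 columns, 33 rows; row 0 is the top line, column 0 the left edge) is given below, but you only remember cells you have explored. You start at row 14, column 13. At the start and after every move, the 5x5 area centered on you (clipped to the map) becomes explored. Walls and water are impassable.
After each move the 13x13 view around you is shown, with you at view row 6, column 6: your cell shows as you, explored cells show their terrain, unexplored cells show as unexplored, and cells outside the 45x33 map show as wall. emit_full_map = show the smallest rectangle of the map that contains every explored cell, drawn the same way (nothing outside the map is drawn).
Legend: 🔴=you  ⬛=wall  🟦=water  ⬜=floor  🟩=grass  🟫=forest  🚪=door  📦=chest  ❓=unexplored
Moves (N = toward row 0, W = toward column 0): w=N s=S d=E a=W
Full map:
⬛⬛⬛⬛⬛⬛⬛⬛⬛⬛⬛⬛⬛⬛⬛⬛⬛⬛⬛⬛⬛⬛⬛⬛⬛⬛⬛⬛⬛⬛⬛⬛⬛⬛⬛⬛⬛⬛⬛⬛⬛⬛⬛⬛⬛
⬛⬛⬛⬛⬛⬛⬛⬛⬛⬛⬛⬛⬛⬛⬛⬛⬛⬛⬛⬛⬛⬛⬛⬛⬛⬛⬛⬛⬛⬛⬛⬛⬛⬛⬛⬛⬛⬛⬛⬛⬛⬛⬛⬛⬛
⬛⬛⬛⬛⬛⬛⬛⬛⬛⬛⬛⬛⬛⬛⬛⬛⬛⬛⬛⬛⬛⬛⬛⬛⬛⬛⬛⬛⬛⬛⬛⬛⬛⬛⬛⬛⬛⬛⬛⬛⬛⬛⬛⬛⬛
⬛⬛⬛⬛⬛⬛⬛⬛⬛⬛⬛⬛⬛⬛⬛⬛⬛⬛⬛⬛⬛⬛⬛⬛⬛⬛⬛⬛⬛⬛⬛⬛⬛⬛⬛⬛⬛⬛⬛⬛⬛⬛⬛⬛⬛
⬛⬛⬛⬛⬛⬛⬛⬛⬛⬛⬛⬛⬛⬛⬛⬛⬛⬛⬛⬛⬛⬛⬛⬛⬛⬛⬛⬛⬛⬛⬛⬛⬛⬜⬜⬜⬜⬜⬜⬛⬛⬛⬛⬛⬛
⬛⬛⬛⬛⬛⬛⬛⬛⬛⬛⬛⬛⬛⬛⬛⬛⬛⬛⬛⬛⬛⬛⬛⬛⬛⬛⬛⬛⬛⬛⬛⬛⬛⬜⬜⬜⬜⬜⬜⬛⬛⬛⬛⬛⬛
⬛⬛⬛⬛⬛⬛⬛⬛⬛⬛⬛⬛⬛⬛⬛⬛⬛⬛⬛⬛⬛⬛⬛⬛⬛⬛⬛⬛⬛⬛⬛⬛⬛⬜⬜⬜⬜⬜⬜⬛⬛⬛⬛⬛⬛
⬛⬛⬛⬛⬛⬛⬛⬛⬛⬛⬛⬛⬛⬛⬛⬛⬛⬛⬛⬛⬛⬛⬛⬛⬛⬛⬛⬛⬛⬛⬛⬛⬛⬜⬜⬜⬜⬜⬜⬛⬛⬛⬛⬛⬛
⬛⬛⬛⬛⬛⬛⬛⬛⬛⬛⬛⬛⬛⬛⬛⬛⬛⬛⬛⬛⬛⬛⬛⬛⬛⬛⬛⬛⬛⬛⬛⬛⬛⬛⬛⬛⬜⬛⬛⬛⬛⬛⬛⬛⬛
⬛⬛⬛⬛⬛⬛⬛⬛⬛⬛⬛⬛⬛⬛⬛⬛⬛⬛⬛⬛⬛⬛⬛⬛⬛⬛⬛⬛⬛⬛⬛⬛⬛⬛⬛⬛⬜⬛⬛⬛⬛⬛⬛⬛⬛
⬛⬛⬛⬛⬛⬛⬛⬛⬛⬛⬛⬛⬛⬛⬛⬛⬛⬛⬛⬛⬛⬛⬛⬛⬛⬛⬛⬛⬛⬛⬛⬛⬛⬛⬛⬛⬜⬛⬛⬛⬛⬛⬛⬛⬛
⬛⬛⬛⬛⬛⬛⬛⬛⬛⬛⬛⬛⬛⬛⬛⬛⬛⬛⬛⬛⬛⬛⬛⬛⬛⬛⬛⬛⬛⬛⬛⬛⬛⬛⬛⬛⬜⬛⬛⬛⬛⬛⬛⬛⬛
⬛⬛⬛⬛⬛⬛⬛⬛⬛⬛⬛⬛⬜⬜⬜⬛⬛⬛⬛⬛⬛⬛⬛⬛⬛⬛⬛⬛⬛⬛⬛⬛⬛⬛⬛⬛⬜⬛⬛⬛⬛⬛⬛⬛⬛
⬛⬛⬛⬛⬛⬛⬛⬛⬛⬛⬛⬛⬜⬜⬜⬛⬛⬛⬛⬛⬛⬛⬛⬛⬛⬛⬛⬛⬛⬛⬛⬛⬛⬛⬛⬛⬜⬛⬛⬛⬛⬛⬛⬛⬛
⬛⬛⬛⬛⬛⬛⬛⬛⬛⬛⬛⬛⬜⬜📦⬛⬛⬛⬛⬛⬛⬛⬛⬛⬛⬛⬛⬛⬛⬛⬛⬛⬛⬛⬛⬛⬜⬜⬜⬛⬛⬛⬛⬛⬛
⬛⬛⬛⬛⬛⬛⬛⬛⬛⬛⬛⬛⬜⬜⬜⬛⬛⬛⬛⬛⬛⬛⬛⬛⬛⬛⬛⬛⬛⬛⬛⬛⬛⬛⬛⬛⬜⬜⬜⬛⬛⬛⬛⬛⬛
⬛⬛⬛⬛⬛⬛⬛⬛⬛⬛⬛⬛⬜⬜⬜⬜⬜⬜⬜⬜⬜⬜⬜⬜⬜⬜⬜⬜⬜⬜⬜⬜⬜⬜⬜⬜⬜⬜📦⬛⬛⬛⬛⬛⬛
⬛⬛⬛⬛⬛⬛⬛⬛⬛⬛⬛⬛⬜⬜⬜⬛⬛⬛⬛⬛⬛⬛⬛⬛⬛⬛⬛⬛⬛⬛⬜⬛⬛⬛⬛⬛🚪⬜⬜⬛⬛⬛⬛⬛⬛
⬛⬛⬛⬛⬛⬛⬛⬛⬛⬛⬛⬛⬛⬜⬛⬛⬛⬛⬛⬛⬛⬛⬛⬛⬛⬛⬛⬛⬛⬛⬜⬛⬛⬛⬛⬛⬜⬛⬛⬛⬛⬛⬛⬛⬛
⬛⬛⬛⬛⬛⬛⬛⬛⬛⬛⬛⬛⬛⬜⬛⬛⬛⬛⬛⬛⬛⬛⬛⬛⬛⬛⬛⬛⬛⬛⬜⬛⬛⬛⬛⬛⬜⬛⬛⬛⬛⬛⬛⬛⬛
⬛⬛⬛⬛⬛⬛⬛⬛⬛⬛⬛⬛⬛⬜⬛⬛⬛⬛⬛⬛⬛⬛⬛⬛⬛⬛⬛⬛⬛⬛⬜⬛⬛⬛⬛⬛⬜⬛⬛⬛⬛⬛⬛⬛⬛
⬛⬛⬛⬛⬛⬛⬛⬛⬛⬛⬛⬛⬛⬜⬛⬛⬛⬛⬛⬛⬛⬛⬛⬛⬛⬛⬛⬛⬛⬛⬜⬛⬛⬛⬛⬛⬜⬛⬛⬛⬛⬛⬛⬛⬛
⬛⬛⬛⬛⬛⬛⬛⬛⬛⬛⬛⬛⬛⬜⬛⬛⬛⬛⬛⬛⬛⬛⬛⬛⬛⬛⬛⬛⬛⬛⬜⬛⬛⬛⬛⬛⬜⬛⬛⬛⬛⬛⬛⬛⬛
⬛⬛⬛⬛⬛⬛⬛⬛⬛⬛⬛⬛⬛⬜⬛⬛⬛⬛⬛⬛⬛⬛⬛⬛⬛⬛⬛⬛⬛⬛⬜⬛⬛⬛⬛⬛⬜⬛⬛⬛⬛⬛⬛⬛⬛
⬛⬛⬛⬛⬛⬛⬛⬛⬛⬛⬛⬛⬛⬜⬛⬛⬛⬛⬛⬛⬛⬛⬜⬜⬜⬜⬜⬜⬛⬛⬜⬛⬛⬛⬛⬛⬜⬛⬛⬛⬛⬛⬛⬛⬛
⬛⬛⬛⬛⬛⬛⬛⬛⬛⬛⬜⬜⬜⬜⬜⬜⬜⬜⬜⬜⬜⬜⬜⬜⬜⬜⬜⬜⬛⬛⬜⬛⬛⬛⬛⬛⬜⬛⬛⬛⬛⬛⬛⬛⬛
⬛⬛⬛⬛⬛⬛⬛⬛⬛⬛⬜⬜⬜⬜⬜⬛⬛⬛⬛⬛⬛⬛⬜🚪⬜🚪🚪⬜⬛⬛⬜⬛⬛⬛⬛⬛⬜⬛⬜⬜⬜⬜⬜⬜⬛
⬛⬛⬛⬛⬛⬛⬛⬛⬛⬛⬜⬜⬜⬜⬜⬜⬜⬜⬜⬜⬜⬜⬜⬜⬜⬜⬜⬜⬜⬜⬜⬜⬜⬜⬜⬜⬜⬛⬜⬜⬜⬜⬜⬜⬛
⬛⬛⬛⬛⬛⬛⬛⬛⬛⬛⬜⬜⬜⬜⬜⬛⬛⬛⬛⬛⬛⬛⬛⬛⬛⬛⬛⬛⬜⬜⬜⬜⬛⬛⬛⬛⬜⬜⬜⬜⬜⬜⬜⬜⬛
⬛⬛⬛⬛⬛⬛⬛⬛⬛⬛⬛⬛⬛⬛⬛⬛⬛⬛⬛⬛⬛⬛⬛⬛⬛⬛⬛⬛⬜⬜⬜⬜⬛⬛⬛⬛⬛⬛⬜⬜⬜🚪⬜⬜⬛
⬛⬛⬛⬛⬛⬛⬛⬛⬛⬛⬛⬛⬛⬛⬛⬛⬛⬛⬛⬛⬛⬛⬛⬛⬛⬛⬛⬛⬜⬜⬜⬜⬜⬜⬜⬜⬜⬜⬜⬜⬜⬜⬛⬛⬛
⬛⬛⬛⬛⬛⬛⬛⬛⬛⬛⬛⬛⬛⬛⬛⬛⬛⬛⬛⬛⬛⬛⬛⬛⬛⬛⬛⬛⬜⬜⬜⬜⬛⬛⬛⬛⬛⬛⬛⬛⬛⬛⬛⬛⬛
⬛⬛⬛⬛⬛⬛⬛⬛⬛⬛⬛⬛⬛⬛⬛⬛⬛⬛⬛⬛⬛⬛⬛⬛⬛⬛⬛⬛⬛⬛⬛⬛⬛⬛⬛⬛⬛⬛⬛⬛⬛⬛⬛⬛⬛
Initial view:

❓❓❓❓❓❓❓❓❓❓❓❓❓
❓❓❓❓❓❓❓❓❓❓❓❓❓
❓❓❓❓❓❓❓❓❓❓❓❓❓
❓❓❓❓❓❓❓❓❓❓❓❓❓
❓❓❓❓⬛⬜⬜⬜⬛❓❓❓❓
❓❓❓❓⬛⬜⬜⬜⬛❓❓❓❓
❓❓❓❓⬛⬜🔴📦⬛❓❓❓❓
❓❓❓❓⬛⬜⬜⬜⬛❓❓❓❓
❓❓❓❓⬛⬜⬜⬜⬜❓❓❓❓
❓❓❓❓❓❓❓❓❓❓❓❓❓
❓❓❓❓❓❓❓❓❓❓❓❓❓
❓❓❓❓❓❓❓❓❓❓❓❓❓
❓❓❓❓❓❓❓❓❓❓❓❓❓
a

❓❓❓❓❓❓❓❓❓❓❓❓❓
❓❓❓❓❓❓❓❓❓❓❓❓❓
❓❓❓❓❓❓❓❓❓❓❓❓❓
❓❓❓❓❓❓❓❓❓❓❓❓❓
❓❓❓❓⬛⬛⬜⬜⬜⬛❓❓❓
❓❓❓❓⬛⬛⬜⬜⬜⬛❓❓❓
❓❓❓❓⬛⬛🔴⬜📦⬛❓❓❓
❓❓❓❓⬛⬛⬜⬜⬜⬛❓❓❓
❓❓❓❓⬛⬛⬜⬜⬜⬜❓❓❓
❓❓❓❓❓❓❓❓❓❓❓❓❓
❓❓❓❓❓❓❓❓❓❓❓❓❓
❓❓❓❓❓❓❓❓❓❓❓❓❓
❓❓❓❓❓❓❓❓❓❓❓❓❓

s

❓❓❓❓❓❓❓❓❓❓❓❓❓
❓❓❓❓❓❓❓❓❓❓❓❓❓
❓❓❓❓❓❓❓❓❓❓❓❓❓
❓❓❓❓⬛⬛⬜⬜⬜⬛❓❓❓
❓❓❓❓⬛⬛⬜⬜⬜⬛❓❓❓
❓❓❓❓⬛⬛⬜⬜📦⬛❓❓❓
❓❓❓❓⬛⬛🔴⬜⬜⬛❓❓❓
❓❓❓❓⬛⬛⬜⬜⬜⬜❓❓❓
❓❓❓❓⬛⬛⬜⬜⬜❓❓❓❓
❓❓❓❓❓❓❓❓❓❓❓❓❓
❓❓❓❓❓❓❓❓❓❓❓❓❓
❓❓❓❓❓❓❓❓❓❓❓❓❓
❓❓❓❓❓❓❓❓❓❓❓❓❓

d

❓❓❓❓❓❓❓❓❓❓❓❓❓
❓❓❓❓❓❓❓❓❓❓❓❓❓
❓❓❓❓❓❓❓❓❓❓❓❓❓
❓❓❓⬛⬛⬜⬜⬜⬛❓❓❓❓
❓❓❓⬛⬛⬜⬜⬜⬛❓❓❓❓
❓❓❓⬛⬛⬜⬜📦⬛❓❓❓❓
❓❓❓⬛⬛⬜🔴⬜⬛❓❓❓❓
❓❓❓⬛⬛⬜⬜⬜⬜❓❓❓❓
❓❓❓⬛⬛⬜⬜⬜⬛❓❓❓❓
❓❓❓❓❓❓❓❓❓❓❓❓❓
❓❓❓❓❓❓❓❓❓❓❓❓❓
❓❓❓❓❓❓❓❓❓❓❓❓❓
❓❓❓❓❓❓❓❓❓❓❓❓❓

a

❓❓❓❓❓❓❓❓❓❓❓❓❓
❓❓❓❓❓❓❓❓❓❓❓❓❓
❓❓❓❓❓❓❓❓❓❓❓❓❓
❓❓❓❓⬛⬛⬜⬜⬜⬛❓❓❓
❓❓❓❓⬛⬛⬜⬜⬜⬛❓❓❓
❓❓❓❓⬛⬛⬜⬜📦⬛❓❓❓
❓❓❓❓⬛⬛🔴⬜⬜⬛❓❓❓
❓❓❓❓⬛⬛⬜⬜⬜⬜❓❓❓
❓❓❓❓⬛⬛⬜⬜⬜⬛❓❓❓
❓❓❓❓❓❓❓❓❓❓❓❓❓
❓❓❓❓❓❓❓❓❓❓❓❓❓
❓❓❓❓❓❓❓❓❓❓❓❓❓
❓❓❓❓❓❓❓❓❓❓❓❓❓

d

❓❓❓❓❓❓❓❓❓❓❓❓❓
❓❓❓❓❓❓❓❓❓❓❓❓❓
❓❓❓❓❓❓❓❓❓❓❓❓❓
❓❓❓⬛⬛⬜⬜⬜⬛❓❓❓❓
❓❓❓⬛⬛⬜⬜⬜⬛❓❓❓❓
❓❓❓⬛⬛⬜⬜📦⬛❓❓❓❓
❓❓❓⬛⬛⬜🔴⬜⬛❓❓❓❓
❓❓❓⬛⬛⬜⬜⬜⬜❓❓❓❓
❓❓❓⬛⬛⬜⬜⬜⬛❓❓❓❓
❓❓❓❓❓❓❓❓❓❓❓❓❓
❓❓❓❓❓❓❓❓❓❓❓❓❓
❓❓❓❓❓❓❓❓❓❓❓❓❓
❓❓❓❓❓❓❓❓❓❓❓❓❓

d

❓❓❓❓❓❓❓❓❓❓❓❓❓
❓❓❓❓❓❓❓❓❓❓❓❓❓
❓❓❓❓❓❓❓❓❓❓❓❓❓
❓❓⬛⬛⬜⬜⬜⬛❓❓❓❓❓
❓❓⬛⬛⬜⬜⬜⬛⬛❓❓❓❓
❓❓⬛⬛⬜⬜📦⬛⬛❓❓❓❓
❓❓⬛⬛⬜⬜🔴⬛⬛❓❓❓❓
❓❓⬛⬛⬜⬜⬜⬜⬜❓❓❓❓
❓❓⬛⬛⬜⬜⬜⬛⬛❓❓❓❓
❓❓❓❓❓❓❓❓❓❓❓❓❓
❓❓❓❓❓❓❓❓❓❓❓❓❓
❓❓❓❓❓❓❓❓❓❓❓❓❓
❓❓❓❓❓❓❓❓❓❓❓❓❓

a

❓❓❓❓❓❓❓❓❓❓❓❓❓
❓❓❓❓❓❓❓❓❓❓❓❓❓
❓❓❓❓❓❓❓❓❓❓❓❓❓
❓❓❓⬛⬛⬜⬜⬜⬛❓❓❓❓
❓❓❓⬛⬛⬜⬜⬜⬛⬛❓❓❓
❓❓❓⬛⬛⬜⬜📦⬛⬛❓❓❓
❓❓❓⬛⬛⬜🔴⬜⬛⬛❓❓❓
❓❓❓⬛⬛⬜⬜⬜⬜⬜❓❓❓
❓❓❓⬛⬛⬜⬜⬜⬛⬛❓❓❓
❓❓❓❓❓❓❓❓❓❓❓❓❓
❓❓❓❓❓❓❓❓❓❓❓❓❓
❓❓❓❓❓❓❓❓❓❓❓❓❓
❓❓❓❓❓❓❓❓❓❓❓❓❓

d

❓❓❓❓❓❓❓❓❓❓❓❓❓
❓❓❓❓❓❓❓❓❓❓❓❓❓
❓❓❓❓❓❓❓❓❓❓❓❓❓
❓❓⬛⬛⬜⬜⬜⬛❓❓❓❓❓
❓❓⬛⬛⬜⬜⬜⬛⬛❓❓❓❓
❓❓⬛⬛⬜⬜📦⬛⬛❓❓❓❓
❓❓⬛⬛⬜⬜🔴⬛⬛❓❓❓❓
❓❓⬛⬛⬜⬜⬜⬜⬜❓❓❓❓
❓❓⬛⬛⬜⬜⬜⬛⬛❓❓❓❓
❓❓❓❓❓❓❓❓❓❓❓❓❓
❓❓❓❓❓❓❓❓❓❓❓❓❓
❓❓❓❓❓❓❓❓❓❓❓❓❓
❓❓❓❓❓❓❓❓❓❓❓❓❓

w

❓❓❓❓❓❓❓❓❓❓❓❓❓
❓❓❓❓❓❓❓❓❓❓❓❓❓
❓❓❓❓❓❓❓❓❓❓❓❓❓
❓❓❓❓❓❓❓❓❓❓❓❓❓
❓❓⬛⬛⬜⬜⬜⬛⬛❓❓❓❓
❓❓⬛⬛⬜⬜⬜⬛⬛❓❓❓❓
❓❓⬛⬛⬜⬜🔴⬛⬛❓❓❓❓
❓❓⬛⬛⬜⬜⬜⬛⬛❓❓❓❓
❓❓⬛⬛⬜⬜⬜⬜⬜❓❓❓❓
❓❓⬛⬛⬜⬜⬜⬛⬛❓❓❓❓
❓❓❓❓❓❓❓❓❓❓❓❓❓
❓❓❓❓❓❓❓❓❓❓❓❓❓
❓❓❓❓❓❓❓❓❓❓❓❓❓

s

❓❓❓❓❓❓❓❓❓❓❓❓❓
❓❓❓❓❓❓❓❓❓❓❓❓❓
❓❓❓❓❓❓❓❓❓❓❓❓❓
❓❓⬛⬛⬜⬜⬜⬛⬛❓❓❓❓
❓❓⬛⬛⬜⬜⬜⬛⬛❓❓❓❓
❓❓⬛⬛⬜⬜📦⬛⬛❓❓❓❓
❓❓⬛⬛⬜⬜🔴⬛⬛❓❓❓❓
❓❓⬛⬛⬜⬜⬜⬜⬜❓❓❓❓
❓❓⬛⬛⬜⬜⬜⬛⬛❓❓❓❓
❓❓❓❓❓❓❓❓❓❓❓❓❓
❓❓❓❓❓❓❓❓❓❓❓❓❓
❓❓❓❓❓❓❓❓❓❓❓❓❓
❓❓❓❓❓❓❓❓❓❓❓❓❓

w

❓❓❓❓❓❓❓❓❓❓❓❓❓
❓❓❓❓❓❓❓❓❓❓❓❓❓
❓❓❓❓❓❓❓❓❓❓❓❓❓
❓❓❓❓❓❓❓❓❓❓❓❓❓
❓❓⬛⬛⬜⬜⬜⬛⬛❓❓❓❓
❓❓⬛⬛⬜⬜⬜⬛⬛❓❓❓❓
❓❓⬛⬛⬜⬜🔴⬛⬛❓❓❓❓
❓❓⬛⬛⬜⬜⬜⬛⬛❓❓❓❓
❓❓⬛⬛⬜⬜⬜⬜⬜❓❓❓❓
❓❓⬛⬛⬜⬜⬜⬛⬛❓❓❓❓
❓❓❓❓❓❓❓❓❓❓❓❓❓
❓❓❓❓❓❓❓❓❓❓❓❓❓
❓❓❓❓❓❓❓❓❓❓❓❓❓

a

❓❓❓❓❓❓❓❓❓❓❓❓❓
❓❓❓❓❓❓❓❓❓❓❓❓❓
❓❓❓❓❓❓❓❓❓❓❓❓❓
❓❓❓❓❓❓❓❓❓❓❓❓❓
❓❓❓⬛⬛⬜⬜⬜⬛⬛❓❓❓
❓❓❓⬛⬛⬜⬜⬜⬛⬛❓❓❓
❓❓❓⬛⬛⬜🔴📦⬛⬛❓❓❓
❓❓❓⬛⬛⬜⬜⬜⬛⬛❓❓❓
❓❓❓⬛⬛⬜⬜⬜⬜⬜❓❓❓
❓❓❓⬛⬛⬜⬜⬜⬛⬛❓❓❓
❓❓❓❓❓❓❓❓❓❓❓❓❓
❓❓❓❓❓❓❓❓❓❓❓❓❓
❓❓❓❓❓❓❓❓❓❓❓❓❓

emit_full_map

⬛⬛⬜⬜⬜⬛⬛
⬛⬛⬜⬜⬜⬛⬛
⬛⬛⬜🔴📦⬛⬛
⬛⬛⬜⬜⬜⬛⬛
⬛⬛⬜⬜⬜⬜⬜
⬛⬛⬜⬜⬜⬛⬛

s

❓❓❓❓❓❓❓❓❓❓❓❓❓
❓❓❓❓❓❓❓❓❓❓❓❓❓
❓❓❓❓❓❓❓❓❓❓❓❓❓
❓❓❓⬛⬛⬜⬜⬜⬛⬛❓❓❓
❓❓❓⬛⬛⬜⬜⬜⬛⬛❓❓❓
❓❓❓⬛⬛⬜⬜📦⬛⬛❓❓❓
❓❓❓⬛⬛⬜🔴⬜⬛⬛❓❓❓
❓❓❓⬛⬛⬜⬜⬜⬜⬜❓❓❓
❓❓❓⬛⬛⬜⬜⬜⬛⬛❓❓❓
❓❓❓❓❓❓❓❓❓❓❓❓❓
❓❓❓❓❓❓❓❓❓❓❓❓❓
❓❓❓❓❓❓❓❓❓❓❓❓❓
❓❓❓❓❓❓❓❓❓❓❓❓❓

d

❓❓❓❓❓❓❓❓❓❓❓❓❓
❓❓❓❓❓❓❓❓❓❓❓❓❓
❓❓❓❓❓❓❓❓❓❓❓❓❓
❓❓⬛⬛⬜⬜⬜⬛⬛❓❓❓❓
❓❓⬛⬛⬜⬜⬜⬛⬛❓❓❓❓
❓❓⬛⬛⬜⬜📦⬛⬛❓❓❓❓
❓❓⬛⬛⬜⬜🔴⬛⬛❓❓❓❓
❓❓⬛⬛⬜⬜⬜⬜⬜❓❓❓❓
❓❓⬛⬛⬜⬜⬜⬛⬛❓❓❓❓
❓❓❓❓❓❓❓❓❓❓❓❓❓
❓❓❓❓❓❓❓❓❓❓❓❓❓
❓❓❓❓❓❓❓❓❓❓❓❓❓
❓❓❓❓❓❓❓❓❓❓❓❓❓

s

❓❓❓❓❓❓❓❓❓❓❓❓❓
❓❓❓❓❓❓❓❓❓❓❓❓❓
❓❓⬛⬛⬜⬜⬜⬛⬛❓❓❓❓
❓❓⬛⬛⬜⬜⬜⬛⬛❓❓❓❓
❓❓⬛⬛⬜⬜📦⬛⬛❓❓❓❓
❓❓⬛⬛⬜⬜⬜⬛⬛❓❓❓❓
❓❓⬛⬛⬜⬜🔴⬜⬜❓❓❓❓
❓❓⬛⬛⬜⬜⬜⬛⬛❓❓❓❓
❓❓❓❓⬛⬜⬛⬛⬛❓❓❓❓
❓❓❓❓❓❓❓❓❓❓❓❓❓
❓❓❓❓❓❓❓❓❓❓❓❓❓
❓❓❓❓❓❓❓❓❓❓❓❓❓
❓❓❓❓❓❓❓❓❓❓❓❓❓

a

❓❓❓❓❓❓❓❓❓❓❓❓❓
❓❓❓❓❓❓❓❓❓❓❓❓❓
❓❓❓⬛⬛⬜⬜⬜⬛⬛❓❓❓
❓❓❓⬛⬛⬜⬜⬜⬛⬛❓❓❓
❓❓❓⬛⬛⬜⬜📦⬛⬛❓❓❓
❓❓❓⬛⬛⬜⬜⬜⬛⬛❓❓❓
❓❓❓⬛⬛⬜🔴⬜⬜⬜❓❓❓
❓❓❓⬛⬛⬜⬜⬜⬛⬛❓❓❓
❓❓❓❓⬛⬛⬜⬛⬛⬛❓❓❓
❓❓❓❓❓❓❓❓❓❓❓❓❓
❓❓❓❓❓❓❓❓❓❓❓❓❓
❓❓❓❓❓❓❓❓❓❓❓❓❓
❓❓❓❓❓❓❓❓❓❓❓❓❓

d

❓❓❓❓❓❓❓❓❓❓❓❓❓
❓❓❓❓❓❓❓❓❓❓❓❓❓
❓❓⬛⬛⬜⬜⬜⬛⬛❓❓❓❓
❓❓⬛⬛⬜⬜⬜⬛⬛❓❓❓❓
❓❓⬛⬛⬜⬜📦⬛⬛❓❓❓❓
❓❓⬛⬛⬜⬜⬜⬛⬛❓❓❓❓
❓❓⬛⬛⬜⬜🔴⬜⬜❓❓❓❓
❓❓⬛⬛⬜⬜⬜⬛⬛❓❓❓❓
❓❓❓⬛⬛⬜⬛⬛⬛❓❓❓❓
❓❓❓❓❓❓❓❓❓❓❓❓❓
❓❓❓❓❓❓❓❓❓❓❓❓❓
❓❓❓❓❓❓❓❓❓❓❓❓❓
❓❓❓❓❓❓❓❓❓❓❓❓❓

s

❓❓❓❓❓❓❓❓❓❓❓❓❓
❓❓⬛⬛⬜⬜⬜⬛⬛❓❓❓❓
❓❓⬛⬛⬜⬜⬜⬛⬛❓❓❓❓
❓❓⬛⬛⬜⬜📦⬛⬛❓❓❓❓
❓❓⬛⬛⬜⬜⬜⬛⬛❓❓❓❓
❓❓⬛⬛⬜⬜⬜⬜⬜❓❓❓❓
❓❓⬛⬛⬜⬜🔴⬛⬛❓❓❓❓
❓❓❓⬛⬛⬜⬛⬛⬛❓❓❓❓
❓❓❓❓⬛⬜⬛⬛⬛❓❓❓❓
❓❓❓❓❓❓❓❓❓❓❓❓❓
❓❓❓❓❓❓❓❓❓❓❓❓❓
❓❓❓❓❓❓❓❓❓❓❓❓❓
❓❓❓❓❓❓❓❓❓❓❓❓❓

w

❓❓❓❓❓❓❓❓❓❓❓❓❓
❓❓❓❓❓❓❓❓❓❓❓❓❓
❓❓⬛⬛⬜⬜⬜⬛⬛❓❓❓❓
❓❓⬛⬛⬜⬜⬜⬛⬛❓❓❓❓
❓❓⬛⬛⬜⬜📦⬛⬛❓❓❓❓
❓❓⬛⬛⬜⬜⬜⬛⬛❓❓❓❓
❓❓⬛⬛⬜⬜🔴⬜⬜❓❓❓❓
❓❓⬛⬛⬜⬜⬜⬛⬛❓❓❓❓
❓❓❓⬛⬛⬜⬛⬛⬛❓❓❓❓
❓❓❓❓⬛⬜⬛⬛⬛❓❓❓❓
❓❓❓❓❓❓❓❓❓❓❓❓❓
❓❓❓❓❓❓❓❓❓❓❓❓❓
❓❓❓❓❓❓❓❓❓❓❓❓❓

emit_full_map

⬛⬛⬜⬜⬜⬛⬛
⬛⬛⬜⬜⬜⬛⬛
⬛⬛⬜⬜📦⬛⬛
⬛⬛⬜⬜⬜⬛⬛
⬛⬛⬜⬜🔴⬜⬜
⬛⬛⬜⬜⬜⬛⬛
❓⬛⬛⬜⬛⬛⬛
❓❓⬛⬜⬛⬛⬛
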